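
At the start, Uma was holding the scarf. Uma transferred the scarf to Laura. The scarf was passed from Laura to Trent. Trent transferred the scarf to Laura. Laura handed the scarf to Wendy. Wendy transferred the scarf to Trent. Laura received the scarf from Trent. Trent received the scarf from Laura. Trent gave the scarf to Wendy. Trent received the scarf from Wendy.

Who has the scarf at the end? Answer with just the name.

Tracking the scarf through each event:
Start: Uma has the scarf.
After event 1: Laura has the scarf.
After event 2: Trent has the scarf.
After event 3: Laura has the scarf.
After event 4: Wendy has the scarf.
After event 5: Trent has the scarf.
After event 6: Laura has the scarf.
After event 7: Trent has the scarf.
After event 8: Wendy has the scarf.
After event 9: Trent has the scarf.

Answer: Trent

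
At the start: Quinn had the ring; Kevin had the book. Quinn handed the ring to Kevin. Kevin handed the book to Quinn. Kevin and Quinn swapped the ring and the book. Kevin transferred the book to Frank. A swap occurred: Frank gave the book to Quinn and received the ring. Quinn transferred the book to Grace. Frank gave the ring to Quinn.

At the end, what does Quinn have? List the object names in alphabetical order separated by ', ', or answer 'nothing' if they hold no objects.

Tracking all object holders:
Start: ring:Quinn, book:Kevin
Event 1 (give ring: Quinn -> Kevin). State: ring:Kevin, book:Kevin
Event 2 (give book: Kevin -> Quinn). State: ring:Kevin, book:Quinn
Event 3 (swap ring<->book: now ring:Quinn, book:Kevin). State: ring:Quinn, book:Kevin
Event 4 (give book: Kevin -> Frank). State: ring:Quinn, book:Frank
Event 5 (swap book<->ring: now book:Quinn, ring:Frank). State: ring:Frank, book:Quinn
Event 6 (give book: Quinn -> Grace). State: ring:Frank, book:Grace
Event 7 (give ring: Frank -> Quinn). State: ring:Quinn, book:Grace

Final state: ring:Quinn, book:Grace
Quinn holds: ring.

Answer: ring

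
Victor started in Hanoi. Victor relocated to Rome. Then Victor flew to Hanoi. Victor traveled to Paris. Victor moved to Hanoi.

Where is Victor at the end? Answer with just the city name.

Answer: Hanoi

Derivation:
Tracking Victor's location:
Start: Victor is in Hanoi.
After move 1: Hanoi -> Rome. Victor is in Rome.
After move 2: Rome -> Hanoi. Victor is in Hanoi.
After move 3: Hanoi -> Paris. Victor is in Paris.
After move 4: Paris -> Hanoi. Victor is in Hanoi.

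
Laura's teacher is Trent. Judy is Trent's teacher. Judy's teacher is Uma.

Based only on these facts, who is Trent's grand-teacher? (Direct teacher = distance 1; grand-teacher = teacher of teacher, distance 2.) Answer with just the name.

Answer: Uma

Derivation:
Reconstructing the teacher chain from the given facts:
  Uma -> Judy -> Trent -> Laura
(each arrow means 'teacher of the next')
Positions in the chain (0 = top):
  position of Uma: 0
  position of Judy: 1
  position of Trent: 2
  position of Laura: 3

Trent is at position 2; the grand-teacher is 2 steps up the chain, i.e. position 0: Uma.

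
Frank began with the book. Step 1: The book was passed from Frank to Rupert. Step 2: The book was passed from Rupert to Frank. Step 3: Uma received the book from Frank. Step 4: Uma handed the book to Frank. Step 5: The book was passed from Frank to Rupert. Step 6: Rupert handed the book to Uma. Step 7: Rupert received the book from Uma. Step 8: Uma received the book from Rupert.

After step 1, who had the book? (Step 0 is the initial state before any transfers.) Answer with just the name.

Tracking the book holder through step 1:
After step 0 (start): Frank
After step 1: Rupert

At step 1, the holder is Rupert.

Answer: Rupert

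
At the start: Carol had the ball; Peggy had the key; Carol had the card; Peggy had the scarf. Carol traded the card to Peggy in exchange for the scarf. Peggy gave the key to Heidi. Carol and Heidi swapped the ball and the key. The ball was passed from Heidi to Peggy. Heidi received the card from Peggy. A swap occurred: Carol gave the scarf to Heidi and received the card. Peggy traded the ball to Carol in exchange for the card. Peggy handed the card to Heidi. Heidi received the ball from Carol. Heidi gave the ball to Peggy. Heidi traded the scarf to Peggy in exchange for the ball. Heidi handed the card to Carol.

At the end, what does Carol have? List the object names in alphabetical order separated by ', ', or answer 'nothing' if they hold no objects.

Tracking all object holders:
Start: ball:Carol, key:Peggy, card:Carol, scarf:Peggy
Event 1 (swap card<->scarf: now card:Peggy, scarf:Carol). State: ball:Carol, key:Peggy, card:Peggy, scarf:Carol
Event 2 (give key: Peggy -> Heidi). State: ball:Carol, key:Heidi, card:Peggy, scarf:Carol
Event 3 (swap ball<->key: now ball:Heidi, key:Carol). State: ball:Heidi, key:Carol, card:Peggy, scarf:Carol
Event 4 (give ball: Heidi -> Peggy). State: ball:Peggy, key:Carol, card:Peggy, scarf:Carol
Event 5 (give card: Peggy -> Heidi). State: ball:Peggy, key:Carol, card:Heidi, scarf:Carol
Event 6 (swap scarf<->card: now scarf:Heidi, card:Carol). State: ball:Peggy, key:Carol, card:Carol, scarf:Heidi
Event 7 (swap ball<->card: now ball:Carol, card:Peggy). State: ball:Carol, key:Carol, card:Peggy, scarf:Heidi
Event 8 (give card: Peggy -> Heidi). State: ball:Carol, key:Carol, card:Heidi, scarf:Heidi
Event 9 (give ball: Carol -> Heidi). State: ball:Heidi, key:Carol, card:Heidi, scarf:Heidi
Event 10 (give ball: Heidi -> Peggy). State: ball:Peggy, key:Carol, card:Heidi, scarf:Heidi
Event 11 (swap scarf<->ball: now scarf:Peggy, ball:Heidi). State: ball:Heidi, key:Carol, card:Heidi, scarf:Peggy
Event 12 (give card: Heidi -> Carol). State: ball:Heidi, key:Carol, card:Carol, scarf:Peggy

Final state: ball:Heidi, key:Carol, card:Carol, scarf:Peggy
Carol holds: card, key.

Answer: card, key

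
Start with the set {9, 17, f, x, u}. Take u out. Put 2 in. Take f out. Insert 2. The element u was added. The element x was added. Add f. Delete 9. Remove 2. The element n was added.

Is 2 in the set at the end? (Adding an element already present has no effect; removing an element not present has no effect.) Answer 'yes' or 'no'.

Answer: no

Derivation:
Tracking the set through each operation:
Start: {17, 9, f, u, x}
Event 1 (remove u): removed. Set: {17, 9, f, x}
Event 2 (add 2): added. Set: {17, 2, 9, f, x}
Event 3 (remove f): removed. Set: {17, 2, 9, x}
Event 4 (add 2): already present, no change. Set: {17, 2, 9, x}
Event 5 (add u): added. Set: {17, 2, 9, u, x}
Event 6 (add x): already present, no change. Set: {17, 2, 9, u, x}
Event 7 (add f): added. Set: {17, 2, 9, f, u, x}
Event 8 (remove 9): removed. Set: {17, 2, f, u, x}
Event 9 (remove 2): removed. Set: {17, f, u, x}
Event 10 (add n): added. Set: {17, f, n, u, x}

Final set: {17, f, n, u, x} (size 5)
2 is NOT in the final set.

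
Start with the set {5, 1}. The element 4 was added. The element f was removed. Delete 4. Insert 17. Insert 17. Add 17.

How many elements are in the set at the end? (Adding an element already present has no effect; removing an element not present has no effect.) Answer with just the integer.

Answer: 3

Derivation:
Tracking the set through each operation:
Start: {1, 5}
Event 1 (add 4): added. Set: {1, 4, 5}
Event 2 (remove f): not present, no change. Set: {1, 4, 5}
Event 3 (remove 4): removed. Set: {1, 5}
Event 4 (add 17): added. Set: {1, 17, 5}
Event 5 (add 17): already present, no change. Set: {1, 17, 5}
Event 6 (add 17): already present, no change. Set: {1, 17, 5}

Final set: {1, 17, 5} (size 3)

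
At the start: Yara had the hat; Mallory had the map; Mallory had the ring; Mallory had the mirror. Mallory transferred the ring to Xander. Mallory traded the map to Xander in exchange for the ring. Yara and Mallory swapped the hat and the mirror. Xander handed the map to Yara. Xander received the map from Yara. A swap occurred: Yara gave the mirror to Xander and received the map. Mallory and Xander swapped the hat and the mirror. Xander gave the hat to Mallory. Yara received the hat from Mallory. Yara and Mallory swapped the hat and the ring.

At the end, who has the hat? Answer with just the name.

Tracking all object holders:
Start: hat:Yara, map:Mallory, ring:Mallory, mirror:Mallory
Event 1 (give ring: Mallory -> Xander). State: hat:Yara, map:Mallory, ring:Xander, mirror:Mallory
Event 2 (swap map<->ring: now map:Xander, ring:Mallory). State: hat:Yara, map:Xander, ring:Mallory, mirror:Mallory
Event 3 (swap hat<->mirror: now hat:Mallory, mirror:Yara). State: hat:Mallory, map:Xander, ring:Mallory, mirror:Yara
Event 4 (give map: Xander -> Yara). State: hat:Mallory, map:Yara, ring:Mallory, mirror:Yara
Event 5 (give map: Yara -> Xander). State: hat:Mallory, map:Xander, ring:Mallory, mirror:Yara
Event 6 (swap mirror<->map: now mirror:Xander, map:Yara). State: hat:Mallory, map:Yara, ring:Mallory, mirror:Xander
Event 7 (swap hat<->mirror: now hat:Xander, mirror:Mallory). State: hat:Xander, map:Yara, ring:Mallory, mirror:Mallory
Event 8 (give hat: Xander -> Mallory). State: hat:Mallory, map:Yara, ring:Mallory, mirror:Mallory
Event 9 (give hat: Mallory -> Yara). State: hat:Yara, map:Yara, ring:Mallory, mirror:Mallory
Event 10 (swap hat<->ring: now hat:Mallory, ring:Yara). State: hat:Mallory, map:Yara, ring:Yara, mirror:Mallory

Final state: hat:Mallory, map:Yara, ring:Yara, mirror:Mallory
The hat is held by Mallory.

Answer: Mallory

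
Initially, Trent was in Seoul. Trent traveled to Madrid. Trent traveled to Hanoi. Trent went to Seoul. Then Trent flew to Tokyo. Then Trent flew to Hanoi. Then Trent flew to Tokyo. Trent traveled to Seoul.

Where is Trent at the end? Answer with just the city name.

Tracking Trent's location:
Start: Trent is in Seoul.
After move 1: Seoul -> Madrid. Trent is in Madrid.
After move 2: Madrid -> Hanoi. Trent is in Hanoi.
After move 3: Hanoi -> Seoul. Trent is in Seoul.
After move 4: Seoul -> Tokyo. Trent is in Tokyo.
After move 5: Tokyo -> Hanoi. Trent is in Hanoi.
After move 6: Hanoi -> Tokyo. Trent is in Tokyo.
After move 7: Tokyo -> Seoul. Trent is in Seoul.

Answer: Seoul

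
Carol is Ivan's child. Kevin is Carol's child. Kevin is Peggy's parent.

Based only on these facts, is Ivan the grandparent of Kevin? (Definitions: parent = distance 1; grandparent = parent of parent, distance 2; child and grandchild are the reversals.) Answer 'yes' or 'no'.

Reconstructing the parent chain from the given facts:
  Ivan -> Carol -> Kevin -> Peggy
(each arrow means 'parent of the next')
Positions in the chain (0 = top):
  position of Ivan: 0
  position of Carol: 1
  position of Kevin: 2
  position of Peggy: 3

Ivan is at position 0, Kevin is at position 2; signed distance (j - i) = 2.
'grandparent' requires j - i = 2. Actual distance is 2, so the relation HOLDS.

Answer: yes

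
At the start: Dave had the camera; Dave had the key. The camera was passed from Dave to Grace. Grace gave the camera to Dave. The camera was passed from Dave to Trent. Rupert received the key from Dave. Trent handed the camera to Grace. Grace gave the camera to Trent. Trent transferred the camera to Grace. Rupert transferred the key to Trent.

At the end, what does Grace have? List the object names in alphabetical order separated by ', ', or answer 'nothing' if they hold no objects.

Tracking all object holders:
Start: camera:Dave, key:Dave
Event 1 (give camera: Dave -> Grace). State: camera:Grace, key:Dave
Event 2 (give camera: Grace -> Dave). State: camera:Dave, key:Dave
Event 3 (give camera: Dave -> Trent). State: camera:Trent, key:Dave
Event 4 (give key: Dave -> Rupert). State: camera:Trent, key:Rupert
Event 5 (give camera: Trent -> Grace). State: camera:Grace, key:Rupert
Event 6 (give camera: Grace -> Trent). State: camera:Trent, key:Rupert
Event 7 (give camera: Trent -> Grace). State: camera:Grace, key:Rupert
Event 8 (give key: Rupert -> Trent). State: camera:Grace, key:Trent

Final state: camera:Grace, key:Trent
Grace holds: camera.

Answer: camera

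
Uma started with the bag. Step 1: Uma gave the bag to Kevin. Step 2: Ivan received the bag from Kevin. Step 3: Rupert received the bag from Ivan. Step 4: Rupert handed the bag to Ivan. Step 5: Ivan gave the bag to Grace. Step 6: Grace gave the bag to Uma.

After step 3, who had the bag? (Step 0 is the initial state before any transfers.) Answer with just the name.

Answer: Rupert

Derivation:
Tracking the bag holder through step 3:
After step 0 (start): Uma
After step 1: Kevin
After step 2: Ivan
After step 3: Rupert

At step 3, the holder is Rupert.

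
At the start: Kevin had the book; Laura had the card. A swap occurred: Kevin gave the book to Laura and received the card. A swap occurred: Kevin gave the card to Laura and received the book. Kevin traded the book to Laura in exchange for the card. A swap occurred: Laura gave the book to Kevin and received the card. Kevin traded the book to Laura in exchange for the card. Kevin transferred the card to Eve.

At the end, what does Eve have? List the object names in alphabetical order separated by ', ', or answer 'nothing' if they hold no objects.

Answer: card

Derivation:
Tracking all object holders:
Start: book:Kevin, card:Laura
Event 1 (swap book<->card: now book:Laura, card:Kevin). State: book:Laura, card:Kevin
Event 2 (swap card<->book: now card:Laura, book:Kevin). State: book:Kevin, card:Laura
Event 3 (swap book<->card: now book:Laura, card:Kevin). State: book:Laura, card:Kevin
Event 4 (swap book<->card: now book:Kevin, card:Laura). State: book:Kevin, card:Laura
Event 5 (swap book<->card: now book:Laura, card:Kevin). State: book:Laura, card:Kevin
Event 6 (give card: Kevin -> Eve). State: book:Laura, card:Eve

Final state: book:Laura, card:Eve
Eve holds: card.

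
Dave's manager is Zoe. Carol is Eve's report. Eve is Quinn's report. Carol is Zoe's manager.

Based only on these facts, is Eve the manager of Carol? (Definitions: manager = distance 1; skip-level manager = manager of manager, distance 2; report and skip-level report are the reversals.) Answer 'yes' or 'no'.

Answer: yes

Derivation:
Reconstructing the manager chain from the given facts:
  Quinn -> Eve -> Carol -> Zoe -> Dave
(each arrow means 'manager of the next')
Positions in the chain (0 = top):
  position of Quinn: 0
  position of Eve: 1
  position of Carol: 2
  position of Zoe: 3
  position of Dave: 4

Eve is at position 1, Carol is at position 2; signed distance (j - i) = 1.
'manager' requires j - i = 1. Actual distance is 1, so the relation HOLDS.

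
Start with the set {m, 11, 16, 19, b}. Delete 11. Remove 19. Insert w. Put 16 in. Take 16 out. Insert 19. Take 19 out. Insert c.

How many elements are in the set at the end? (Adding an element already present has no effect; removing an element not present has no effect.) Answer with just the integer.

Answer: 4

Derivation:
Tracking the set through each operation:
Start: {11, 16, 19, b, m}
Event 1 (remove 11): removed. Set: {16, 19, b, m}
Event 2 (remove 19): removed. Set: {16, b, m}
Event 3 (add w): added. Set: {16, b, m, w}
Event 4 (add 16): already present, no change. Set: {16, b, m, w}
Event 5 (remove 16): removed. Set: {b, m, w}
Event 6 (add 19): added. Set: {19, b, m, w}
Event 7 (remove 19): removed. Set: {b, m, w}
Event 8 (add c): added. Set: {b, c, m, w}

Final set: {b, c, m, w} (size 4)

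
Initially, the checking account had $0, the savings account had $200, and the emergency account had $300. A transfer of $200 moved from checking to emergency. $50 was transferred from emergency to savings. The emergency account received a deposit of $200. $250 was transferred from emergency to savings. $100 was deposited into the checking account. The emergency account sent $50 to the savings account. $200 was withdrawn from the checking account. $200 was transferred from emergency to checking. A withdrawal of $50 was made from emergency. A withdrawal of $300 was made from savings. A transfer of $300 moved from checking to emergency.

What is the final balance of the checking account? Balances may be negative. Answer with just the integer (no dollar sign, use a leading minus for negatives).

Tracking account balances step by step:
Start: checking=0, savings=200, emergency=300
Event 1 (transfer 200 checking -> emergency): checking: 0 - 200 = -200, emergency: 300 + 200 = 500. Balances: checking=-200, savings=200, emergency=500
Event 2 (transfer 50 emergency -> savings): emergency: 500 - 50 = 450, savings: 200 + 50 = 250. Balances: checking=-200, savings=250, emergency=450
Event 3 (deposit 200 to emergency): emergency: 450 + 200 = 650. Balances: checking=-200, savings=250, emergency=650
Event 4 (transfer 250 emergency -> savings): emergency: 650 - 250 = 400, savings: 250 + 250 = 500. Balances: checking=-200, savings=500, emergency=400
Event 5 (deposit 100 to checking): checking: -200 + 100 = -100. Balances: checking=-100, savings=500, emergency=400
Event 6 (transfer 50 emergency -> savings): emergency: 400 - 50 = 350, savings: 500 + 50 = 550. Balances: checking=-100, savings=550, emergency=350
Event 7 (withdraw 200 from checking): checking: -100 - 200 = -300. Balances: checking=-300, savings=550, emergency=350
Event 8 (transfer 200 emergency -> checking): emergency: 350 - 200 = 150, checking: -300 + 200 = -100. Balances: checking=-100, savings=550, emergency=150
Event 9 (withdraw 50 from emergency): emergency: 150 - 50 = 100. Balances: checking=-100, savings=550, emergency=100
Event 10 (withdraw 300 from savings): savings: 550 - 300 = 250. Balances: checking=-100, savings=250, emergency=100
Event 11 (transfer 300 checking -> emergency): checking: -100 - 300 = -400, emergency: 100 + 300 = 400. Balances: checking=-400, savings=250, emergency=400

Final balance of checking: -400

Answer: -400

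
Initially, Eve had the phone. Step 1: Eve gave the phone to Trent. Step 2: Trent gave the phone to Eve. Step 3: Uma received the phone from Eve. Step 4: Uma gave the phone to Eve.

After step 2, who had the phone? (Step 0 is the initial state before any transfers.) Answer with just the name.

Answer: Eve

Derivation:
Tracking the phone holder through step 2:
After step 0 (start): Eve
After step 1: Trent
After step 2: Eve

At step 2, the holder is Eve.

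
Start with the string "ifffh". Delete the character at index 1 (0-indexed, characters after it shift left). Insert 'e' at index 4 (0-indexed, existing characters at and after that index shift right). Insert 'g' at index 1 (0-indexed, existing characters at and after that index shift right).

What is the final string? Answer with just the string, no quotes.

Answer: igffhe

Derivation:
Applying each edit step by step:
Start: "ifffh"
Op 1 (delete idx 1 = 'f'): "ifffh" -> "iffh"
Op 2 (insert 'e' at idx 4): "iffh" -> "iffhe"
Op 3 (insert 'g' at idx 1): "iffhe" -> "igffhe"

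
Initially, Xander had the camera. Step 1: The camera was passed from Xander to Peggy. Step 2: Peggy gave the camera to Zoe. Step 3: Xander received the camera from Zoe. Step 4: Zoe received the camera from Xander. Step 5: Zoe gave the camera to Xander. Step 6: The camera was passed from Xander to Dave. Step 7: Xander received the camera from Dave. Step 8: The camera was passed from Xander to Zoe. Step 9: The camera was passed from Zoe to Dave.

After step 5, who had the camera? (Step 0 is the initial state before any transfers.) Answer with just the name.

Answer: Xander

Derivation:
Tracking the camera holder through step 5:
After step 0 (start): Xander
After step 1: Peggy
After step 2: Zoe
After step 3: Xander
After step 4: Zoe
After step 5: Xander

At step 5, the holder is Xander.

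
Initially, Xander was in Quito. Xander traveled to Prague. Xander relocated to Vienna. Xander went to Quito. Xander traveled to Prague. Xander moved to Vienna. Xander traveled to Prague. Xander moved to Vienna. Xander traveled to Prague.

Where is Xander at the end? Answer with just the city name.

Tracking Xander's location:
Start: Xander is in Quito.
After move 1: Quito -> Prague. Xander is in Prague.
After move 2: Prague -> Vienna. Xander is in Vienna.
After move 3: Vienna -> Quito. Xander is in Quito.
After move 4: Quito -> Prague. Xander is in Prague.
After move 5: Prague -> Vienna. Xander is in Vienna.
After move 6: Vienna -> Prague. Xander is in Prague.
After move 7: Prague -> Vienna. Xander is in Vienna.
After move 8: Vienna -> Prague. Xander is in Prague.

Answer: Prague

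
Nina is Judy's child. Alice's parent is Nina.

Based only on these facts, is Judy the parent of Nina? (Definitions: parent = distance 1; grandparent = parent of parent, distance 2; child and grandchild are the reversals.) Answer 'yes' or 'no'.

Answer: yes

Derivation:
Reconstructing the parent chain from the given facts:
  Judy -> Nina -> Alice
(each arrow means 'parent of the next')
Positions in the chain (0 = top):
  position of Judy: 0
  position of Nina: 1
  position of Alice: 2

Judy is at position 0, Nina is at position 1; signed distance (j - i) = 1.
'parent' requires j - i = 1. Actual distance is 1, so the relation HOLDS.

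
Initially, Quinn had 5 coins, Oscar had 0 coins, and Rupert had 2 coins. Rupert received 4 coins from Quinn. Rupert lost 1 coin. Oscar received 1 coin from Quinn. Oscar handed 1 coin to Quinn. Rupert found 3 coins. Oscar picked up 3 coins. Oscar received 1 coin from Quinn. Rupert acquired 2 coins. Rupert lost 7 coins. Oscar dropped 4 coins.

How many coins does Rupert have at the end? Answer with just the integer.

Tracking counts step by step:
Start: Quinn=5, Oscar=0, Rupert=2
Event 1 (Quinn -> Rupert, 4): Quinn: 5 -> 1, Rupert: 2 -> 6. State: Quinn=1, Oscar=0, Rupert=6
Event 2 (Rupert -1): Rupert: 6 -> 5. State: Quinn=1, Oscar=0, Rupert=5
Event 3 (Quinn -> Oscar, 1): Quinn: 1 -> 0, Oscar: 0 -> 1. State: Quinn=0, Oscar=1, Rupert=5
Event 4 (Oscar -> Quinn, 1): Oscar: 1 -> 0, Quinn: 0 -> 1. State: Quinn=1, Oscar=0, Rupert=5
Event 5 (Rupert +3): Rupert: 5 -> 8. State: Quinn=1, Oscar=0, Rupert=8
Event 6 (Oscar +3): Oscar: 0 -> 3. State: Quinn=1, Oscar=3, Rupert=8
Event 7 (Quinn -> Oscar, 1): Quinn: 1 -> 0, Oscar: 3 -> 4. State: Quinn=0, Oscar=4, Rupert=8
Event 8 (Rupert +2): Rupert: 8 -> 10. State: Quinn=0, Oscar=4, Rupert=10
Event 9 (Rupert -7): Rupert: 10 -> 3. State: Quinn=0, Oscar=4, Rupert=3
Event 10 (Oscar -4): Oscar: 4 -> 0. State: Quinn=0, Oscar=0, Rupert=3

Rupert's final count: 3

Answer: 3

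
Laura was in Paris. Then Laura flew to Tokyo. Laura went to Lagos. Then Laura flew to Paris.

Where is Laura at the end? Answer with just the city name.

Answer: Paris

Derivation:
Tracking Laura's location:
Start: Laura is in Paris.
After move 1: Paris -> Tokyo. Laura is in Tokyo.
After move 2: Tokyo -> Lagos. Laura is in Lagos.
After move 3: Lagos -> Paris. Laura is in Paris.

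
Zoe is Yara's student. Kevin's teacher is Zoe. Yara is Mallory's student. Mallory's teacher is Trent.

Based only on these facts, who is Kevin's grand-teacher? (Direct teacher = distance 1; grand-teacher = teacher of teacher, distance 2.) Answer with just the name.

Reconstructing the teacher chain from the given facts:
  Trent -> Mallory -> Yara -> Zoe -> Kevin
(each arrow means 'teacher of the next')
Positions in the chain (0 = top):
  position of Trent: 0
  position of Mallory: 1
  position of Yara: 2
  position of Zoe: 3
  position of Kevin: 4

Kevin is at position 4; the grand-teacher is 2 steps up the chain, i.e. position 2: Yara.

Answer: Yara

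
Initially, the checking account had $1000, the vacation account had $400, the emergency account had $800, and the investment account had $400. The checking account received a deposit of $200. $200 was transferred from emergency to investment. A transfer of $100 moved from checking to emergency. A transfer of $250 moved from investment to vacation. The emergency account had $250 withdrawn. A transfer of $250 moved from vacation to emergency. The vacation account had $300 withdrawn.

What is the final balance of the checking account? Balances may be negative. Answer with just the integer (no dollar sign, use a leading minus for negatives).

Tracking account balances step by step:
Start: checking=1000, vacation=400, emergency=800, investment=400
Event 1 (deposit 200 to checking): checking: 1000 + 200 = 1200. Balances: checking=1200, vacation=400, emergency=800, investment=400
Event 2 (transfer 200 emergency -> investment): emergency: 800 - 200 = 600, investment: 400 + 200 = 600. Balances: checking=1200, vacation=400, emergency=600, investment=600
Event 3 (transfer 100 checking -> emergency): checking: 1200 - 100 = 1100, emergency: 600 + 100 = 700. Balances: checking=1100, vacation=400, emergency=700, investment=600
Event 4 (transfer 250 investment -> vacation): investment: 600 - 250 = 350, vacation: 400 + 250 = 650. Balances: checking=1100, vacation=650, emergency=700, investment=350
Event 5 (withdraw 250 from emergency): emergency: 700 - 250 = 450. Balances: checking=1100, vacation=650, emergency=450, investment=350
Event 6 (transfer 250 vacation -> emergency): vacation: 650 - 250 = 400, emergency: 450 + 250 = 700. Balances: checking=1100, vacation=400, emergency=700, investment=350
Event 7 (withdraw 300 from vacation): vacation: 400 - 300 = 100. Balances: checking=1100, vacation=100, emergency=700, investment=350

Final balance of checking: 1100

Answer: 1100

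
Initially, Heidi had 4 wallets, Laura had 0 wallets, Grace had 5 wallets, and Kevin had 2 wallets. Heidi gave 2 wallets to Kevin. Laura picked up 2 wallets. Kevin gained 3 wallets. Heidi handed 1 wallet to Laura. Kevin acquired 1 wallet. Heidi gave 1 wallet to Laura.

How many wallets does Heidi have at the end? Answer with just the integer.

Answer: 0

Derivation:
Tracking counts step by step:
Start: Heidi=4, Laura=0, Grace=5, Kevin=2
Event 1 (Heidi -> Kevin, 2): Heidi: 4 -> 2, Kevin: 2 -> 4. State: Heidi=2, Laura=0, Grace=5, Kevin=4
Event 2 (Laura +2): Laura: 0 -> 2. State: Heidi=2, Laura=2, Grace=5, Kevin=4
Event 3 (Kevin +3): Kevin: 4 -> 7. State: Heidi=2, Laura=2, Grace=5, Kevin=7
Event 4 (Heidi -> Laura, 1): Heidi: 2 -> 1, Laura: 2 -> 3. State: Heidi=1, Laura=3, Grace=5, Kevin=7
Event 5 (Kevin +1): Kevin: 7 -> 8. State: Heidi=1, Laura=3, Grace=5, Kevin=8
Event 6 (Heidi -> Laura, 1): Heidi: 1 -> 0, Laura: 3 -> 4. State: Heidi=0, Laura=4, Grace=5, Kevin=8

Heidi's final count: 0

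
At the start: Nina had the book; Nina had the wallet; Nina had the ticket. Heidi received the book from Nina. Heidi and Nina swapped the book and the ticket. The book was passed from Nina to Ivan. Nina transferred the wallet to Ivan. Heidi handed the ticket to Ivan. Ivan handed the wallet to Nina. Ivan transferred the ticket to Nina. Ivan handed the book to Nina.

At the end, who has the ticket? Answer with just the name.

Tracking all object holders:
Start: book:Nina, wallet:Nina, ticket:Nina
Event 1 (give book: Nina -> Heidi). State: book:Heidi, wallet:Nina, ticket:Nina
Event 2 (swap book<->ticket: now book:Nina, ticket:Heidi). State: book:Nina, wallet:Nina, ticket:Heidi
Event 3 (give book: Nina -> Ivan). State: book:Ivan, wallet:Nina, ticket:Heidi
Event 4 (give wallet: Nina -> Ivan). State: book:Ivan, wallet:Ivan, ticket:Heidi
Event 5 (give ticket: Heidi -> Ivan). State: book:Ivan, wallet:Ivan, ticket:Ivan
Event 6 (give wallet: Ivan -> Nina). State: book:Ivan, wallet:Nina, ticket:Ivan
Event 7 (give ticket: Ivan -> Nina). State: book:Ivan, wallet:Nina, ticket:Nina
Event 8 (give book: Ivan -> Nina). State: book:Nina, wallet:Nina, ticket:Nina

Final state: book:Nina, wallet:Nina, ticket:Nina
The ticket is held by Nina.

Answer: Nina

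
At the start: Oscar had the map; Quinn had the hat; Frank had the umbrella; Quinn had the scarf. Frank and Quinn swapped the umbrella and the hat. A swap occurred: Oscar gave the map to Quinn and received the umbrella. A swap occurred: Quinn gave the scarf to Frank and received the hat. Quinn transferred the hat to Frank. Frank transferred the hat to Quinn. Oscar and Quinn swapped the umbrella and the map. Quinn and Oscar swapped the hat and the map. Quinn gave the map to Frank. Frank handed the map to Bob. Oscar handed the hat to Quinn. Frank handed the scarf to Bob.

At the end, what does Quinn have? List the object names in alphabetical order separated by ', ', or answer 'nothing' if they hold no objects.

Answer: hat, umbrella

Derivation:
Tracking all object holders:
Start: map:Oscar, hat:Quinn, umbrella:Frank, scarf:Quinn
Event 1 (swap umbrella<->hat: now umbrella:Quinn, hat:Frank). State: map:Oscar, hat:Frank, umbrella:Quinn, scarf:Quinn
Event 2 (swap map<->umbrella: now map:Quinn, umbrella:Oscar). State: map:Quinn, hat:Frank, umbrella:Oscar, scarf:Quinn
Event 3 (swap scarf<->hat: now scarf:Frank, hat:Quinn). State: map:Quinn, hat:Quinn, umbrella:Oscar, scarf:Frank
Event 4 (give hat: Quinn -> Frank). State: map:Quinn, hat:Frank, umbrella:Oscar, scarf:Frank
Event 5 (give hat: Frank -> Quinn). State: map:Quinn, hat:Quinn, umbrella:Oscar, scarf:Frank
Event 6 (swap umbrella<->map: now umbrella:Quinn, map:Oscar). State: map:Oscar, hat:Quinn, umbrella:Quinn, scarf:Frank
Event 7 (swap hat<->map: now hat:Oscar, map:Quinn). State: map:Quinn, hat:Oscar, umbrella:Quinn, scarf:Frank
Event 8 (give map: Quinn -> Frank). State: map:Frank, hat:Oscar, umbrella:Quinn, scarf:Frank
Event 9 (give map: Frank -> Bob). State: map:Bob, hat:Oscar, umbrella:Quinn, scarf:Frank
Event 10 (give hat: Oscar -> Quinn). State: map:Bob, hat:Quinn, umbrella:Quinn, scarf:Frank
Event 11 (give scarf: Frank -> Bob). State: map:Bob, hat:Quinn, umbrella:Quinn, scarf:Bob

Final state: map:Bob, hat:Quinn, umbrella:Quinn, scarf:Bob
Quinn holds: hat, umbrella.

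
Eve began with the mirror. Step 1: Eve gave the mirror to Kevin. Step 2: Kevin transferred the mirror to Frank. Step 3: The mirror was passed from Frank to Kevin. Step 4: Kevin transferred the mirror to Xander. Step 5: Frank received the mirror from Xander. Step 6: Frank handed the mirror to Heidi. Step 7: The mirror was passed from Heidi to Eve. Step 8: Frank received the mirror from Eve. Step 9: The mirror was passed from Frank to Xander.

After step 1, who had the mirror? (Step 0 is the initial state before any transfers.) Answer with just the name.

Answer: Kevin

Derivation:
Tracking the mirror holder through step 1:
After step 0 (start): Eve
After step 1: Kevin

At step 1, the holder is Kevin.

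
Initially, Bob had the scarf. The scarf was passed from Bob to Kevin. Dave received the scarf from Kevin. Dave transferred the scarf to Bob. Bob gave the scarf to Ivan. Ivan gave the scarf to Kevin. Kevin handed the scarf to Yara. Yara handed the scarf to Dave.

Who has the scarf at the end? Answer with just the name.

Tracking the scarf through each event:
Start: Bob has the scarf.
After event 1: Kevin has the scarf.
After event 2: Dave has the scarf.
After event 3: Bob has the scarf.
After event 4: Ivan has the scarf.
After event 5: Kevin has the scarf.
After event 6: Yara has the scarf.
After event 7: Dave has the scarf.

Answer: Dave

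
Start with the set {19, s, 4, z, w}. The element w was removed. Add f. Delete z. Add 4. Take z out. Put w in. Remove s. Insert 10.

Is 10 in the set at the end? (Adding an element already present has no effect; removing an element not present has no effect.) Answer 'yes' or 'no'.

Tracking the set through each operation:
Start: {19, 4, s, w, z}
Event 1 (remove w): removed. Set: {19, 4, s, z}
Event 2 (add f): added. Set: {19, 4, f, s, z}
Event 3 (remove z): removed. Set: {19, 4, f, s}
Event 4 (add 4): already present, no change. Set: {19, 4, f, s}
Event 5 (remove z): not present, no change. Set: {19, 4, f, s}
Event 6 (add w): added. Set: {19, 4, f, s, w}
Event 7 (remove s): removed. Set: {19, 4, f, w}
Event 8 (add 10): added. Set: {10, 19, 4, f, w}

Final set: {10, 19, 4, f, w} (size 5)
10 is in the final set.

Answer: yes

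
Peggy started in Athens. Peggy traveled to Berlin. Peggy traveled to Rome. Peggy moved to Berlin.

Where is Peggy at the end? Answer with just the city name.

Tracking Peggy's location:
Start: Peggy is in Athens.
After move 1: Athens -> Berlin. Peggy is in Berlin.
After move 2: Berlin -> Rome. Peggy is in Rome.
After move 3: Rome -> Berlin. Peggy is in Berlin.

Answer: Berlin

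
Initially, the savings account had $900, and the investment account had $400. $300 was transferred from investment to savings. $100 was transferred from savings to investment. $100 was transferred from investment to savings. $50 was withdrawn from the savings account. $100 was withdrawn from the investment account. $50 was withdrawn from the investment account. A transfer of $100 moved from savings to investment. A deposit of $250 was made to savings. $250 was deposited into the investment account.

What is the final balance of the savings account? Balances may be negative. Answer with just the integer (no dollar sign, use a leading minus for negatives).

Answer: 1300

Derivation:
Tracking account balances step by step:
Start: savings=900, investment=400
Event 1 (transfer 300 investment -> savings): investment: 400 - 300 = 100, savings: 900 + 300 = 1200. Balances: savings=1200, investment=100
Event 2 (transfer 100 savings -> investment): savings: 1200 - 100 = 1100, investment: 100 + 100 = 200. Balances: savings=1100, investment=200
Event 3 (transfer 100 investment -> savings): investment: 200 - 100 = 100, savings: 1100 + 100 = 1200. Balances: savings=1200, investment=100
Event 4 (withdraw 50 from savings): savings: 1200 - 50 = 1150. Balances: savings=1150, investment=100
Event 5 (withdraw 100 from investment): investment: 100 - 100 = 0. Balances: savings=1150, investment=0
Event 6 (withdraw 50 from investment): investment: 0 - 50 = -50. Balances: savings=1150, investment=-50
Event 7 (transfer 100 savings -> investment): savings: 1150 - 100 = 1050, investment: -50 + 100 = 50. Balances: savings=1050, investment=50
Event 8 (deposit 250 to savings): savings: 1050 + 250 = 1300. Balances: savings=1300, investment=50
Event 9 (deposit 250 to investment): investment: 50 + 250 = 300. Balances: savings=1300, investment=300

Final balance of savings: 1300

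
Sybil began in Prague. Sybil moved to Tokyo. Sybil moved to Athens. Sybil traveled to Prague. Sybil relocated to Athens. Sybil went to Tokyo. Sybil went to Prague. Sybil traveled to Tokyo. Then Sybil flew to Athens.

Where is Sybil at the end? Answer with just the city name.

Tracking Sybil's location:
Start: Sybil is in Prague.
After move 1: Prague -> Tokyo. Sybil is in Tokyo.
After move 2: Tokyo -> Athens. Sybil is in Athens.
After move 3: Athens -> Prague. Sybil is in Prague.
After move 4: Prague -> Athens. Sybil is in Athens.
After move 5: Athens -> Tokyo. Sybil is in Tokyo.
After move 6: Tokyo -> Prague. Sybil is in Prague.
After move 7: Prague -> Tokyo. Sybil is in Tokyo.
After move 8: Tokyo -> Athens. Sybil is in Athens.

Answer: Athens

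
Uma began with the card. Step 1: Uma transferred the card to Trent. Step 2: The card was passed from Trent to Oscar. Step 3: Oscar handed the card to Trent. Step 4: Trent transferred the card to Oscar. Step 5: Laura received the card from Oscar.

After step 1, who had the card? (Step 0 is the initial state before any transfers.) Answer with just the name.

Answer: Trent

Derivation:
Tracking the card holder through step 1:
After step 0 (start): Uma
After step 1: Trent

At step 1, the holder is Trent.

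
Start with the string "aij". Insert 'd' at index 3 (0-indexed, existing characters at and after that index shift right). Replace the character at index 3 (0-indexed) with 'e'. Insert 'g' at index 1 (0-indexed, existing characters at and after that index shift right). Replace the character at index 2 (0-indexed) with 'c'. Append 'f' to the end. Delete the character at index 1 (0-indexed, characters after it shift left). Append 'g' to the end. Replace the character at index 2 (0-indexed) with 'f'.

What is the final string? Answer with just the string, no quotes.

Applying each edit step by step:
Start: "aij"
Op 1 (insert 'd' at idx 3): "aij" -> "aijd"
Op 2 (replace idx 3: 'd' -> 'e'): "aijd" -> "aije"
Op 3 (insert 'g' at idx 1): "aije" -> "agije"
Op 4 (replace idx 2: 'i' -> 'c'): "agije" -> "agcje"
Op 5 (append 'f'): "agcje" -> "agcjef"
Op 6 (delete idx 1 = 'g'): "agcjef" -> "acjef"
Op 7 (append 'g'): "acjef" -> "acjefg"
Op 8 (replace idx 2: 'j' -> 'f'): "acjefg" -> "acfefg"

Answer: acfefg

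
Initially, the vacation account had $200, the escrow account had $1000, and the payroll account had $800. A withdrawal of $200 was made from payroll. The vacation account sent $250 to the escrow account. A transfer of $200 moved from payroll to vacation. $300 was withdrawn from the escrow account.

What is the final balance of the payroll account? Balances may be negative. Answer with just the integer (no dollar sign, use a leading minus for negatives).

Answer: 400

Derivation:
Tracking account balances step by step:
Start: vacation=200, escrow=1000, payroll=800
Event 1 (withdraw 200 from payroll): payroll: 800 - 200 = 600. Balances: vacation=200, escrow=1000, payroll=600
Event 2 (transfer 250 vacation -> escrow): vacation: 200 - 250 = -50, escrow: 1000 + 250 = 1250. Balances: vacation=-50, escrow=1250, payroll=600
Event 3 (transfer 200 payroll -> vacation): payroll: 600 - 200 = 400, vacation: -50 + 200 = 150. Balances: vacation=150, escrow=1250, payroll=400
Event 4 (withdraw 300 from escrow): escrow: 1250 - 300 = 950. Balances: vacation=150, escrow=950, payroll=400

Final balance of payroll: 400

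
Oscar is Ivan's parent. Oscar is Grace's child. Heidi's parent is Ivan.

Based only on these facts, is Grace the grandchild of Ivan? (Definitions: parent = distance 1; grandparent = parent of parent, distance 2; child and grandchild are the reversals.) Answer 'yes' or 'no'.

Reconstructing the parent chain from the given facts:
  Grace -> Oscar -> Ivan -> Heidi
(each arrow means 'parent of the next')
Positions in the chain (0 = top):
  position of Grace: 0
  position of Oscar: 1
  position of Ivan: 2
  position of Heidi: 3

Grace is at position 0, Ivan is at position 2; signed distance (j - i) = 2.
'grandchild' requires j - i = -2. Actual distance is 2, so the relation does NOT hold.

Answer: no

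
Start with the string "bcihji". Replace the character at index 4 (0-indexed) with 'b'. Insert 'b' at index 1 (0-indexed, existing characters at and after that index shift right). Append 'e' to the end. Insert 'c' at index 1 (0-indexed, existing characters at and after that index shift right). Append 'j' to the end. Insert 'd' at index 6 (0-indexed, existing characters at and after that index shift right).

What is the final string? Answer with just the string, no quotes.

Applying each edit step by step:
Start: "bcihji"
Op 1 (replace idx 4: 'j' -> 'b'): "bcihji" -> "bcihbi"
Op 2 (insert 'b' at idx 1): "bcihbi" -> "bbcihbi"
Op 3 (append 'e'): "bbcihbi" -> "bbcihbie"
Op 4 (insert 'c' at idx 1): "bbcihbie" -> "bcbcihbie"
Op 5 (append 'j'): "bcbcihbie" -> "bcbcihbiej"
Op 6 (insert 'd' at idx 6): "bcbcihbiej" -> "bcbcihdbiej"

Answer: bcbcihdbiej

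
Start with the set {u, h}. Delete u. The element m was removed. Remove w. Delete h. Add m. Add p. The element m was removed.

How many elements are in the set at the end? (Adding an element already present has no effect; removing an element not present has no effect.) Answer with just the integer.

Tracking the set through each operation:
Start: {h, u}
Event 1 (remove u): removed. Set: {h}
Event 2 (remove m): not present, no change. Set: {h}
Event 3 (remove w): not present, no change. Set: {h}
Event 4 (remove h): removed. Set: {}
Event 5 (add m): added. Set: {m}
Event 6 (add p): added. Set: {m, p}
Event 7 (remove m): removed. Set: {p}

Final set: {p} (size 1)

Answer: 1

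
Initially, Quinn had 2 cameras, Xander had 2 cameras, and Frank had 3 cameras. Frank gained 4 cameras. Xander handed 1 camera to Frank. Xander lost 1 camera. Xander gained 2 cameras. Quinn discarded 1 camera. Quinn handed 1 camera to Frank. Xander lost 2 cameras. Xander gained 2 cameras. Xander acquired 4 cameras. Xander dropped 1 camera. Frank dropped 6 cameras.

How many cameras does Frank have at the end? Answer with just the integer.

Answer: 3

Derivation:
Tracking counts step by step:
Start: Quinn=2, Xander=2, Frank=3
Event 1 (Frank +4): Frank: 3 -> 7. State: Quinn=2, Xander=2, Frank=7
Event 2 (Xander -> Frank, 1): Xander: 2 -> 1, Frank: 7 -> 8. State: Quinn=2, Xander=1, Frank=8
Event 3 (Xander -1): Xander: 1 -> 0. State: Quinn=2, Xander=0, Frank=8
Event 4 (Xander +2): Xander: 0 -> 2. State: Quinn=2, Xander=2, Frank=8
Event 5 (Quinn -1): Quinn: 2 -> 1. State: Quinn=1, Xander=2, Frank=8
Event 6 (Quinn -> Frank, 1): Quinn: 1 -> 0, Frank: 8 -> 9. State: Quinn=0, Xander=2, Frank=9
Event 7 (Xander -2): Xander: 2 -> 0. State: Quinn=0, Xander=0, Frank=9
Event 8 (Xander +2): Xander: 0 -> 2. State: Quinn=0, Xander=2, Frank=9
Event 9 (Xander +4): Xander: 2 -> 6. State: Quinn=0, Xander=6, Frank=9
Event 10 (Xander -1): Xander: 6 -> 5. State: Quinn=0, Xander=5, Frank=9
Event 11 (Frank -6): Frank: 9 -> 3. State: Quinn=0, Xander=5, Frank=3

Frank's final count: 3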